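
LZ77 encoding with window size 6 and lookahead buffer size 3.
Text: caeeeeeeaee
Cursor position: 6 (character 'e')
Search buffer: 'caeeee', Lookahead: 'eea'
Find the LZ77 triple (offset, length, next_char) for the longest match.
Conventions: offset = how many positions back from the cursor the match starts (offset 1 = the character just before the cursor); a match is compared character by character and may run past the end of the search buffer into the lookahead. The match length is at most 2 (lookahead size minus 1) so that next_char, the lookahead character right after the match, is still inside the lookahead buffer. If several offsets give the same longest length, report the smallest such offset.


Try each offset into the search buffer:
  offset=1 (pos 5, char 'e'): match length 2
  offset=2 (pos 4, char 'e'): match length 2
  offset=3 (pos 3, char 'e'): match length 2
  offset=4 (pos 2, char 'e'): match length 2
  offset=5 (pos 1, char 'a'): match length 0
  offset=6 (pos 0, char 'c'): match length 0
Longest match has length 2, found at offsets 1, 2, 3, 4; take the smallest, offset 1.
next_char = character at position 6 + 2 = 8 -> 'a'

Best match: offset=1, length=2 (matching 'ee' starting at position 5)
LZ77 triple: (1, 2, 'a')


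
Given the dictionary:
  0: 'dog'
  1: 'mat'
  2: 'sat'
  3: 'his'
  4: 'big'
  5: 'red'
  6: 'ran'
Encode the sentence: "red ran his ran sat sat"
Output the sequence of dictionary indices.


Look up each word in the dictionary:
  'red' -> 5
  'ran' -> 6
  'his' -> 3
  'ran' -> 6
  'sat' -> 2
  'sat' -> 2

Encoded: [5, 6, 3, 6, 2, 2]


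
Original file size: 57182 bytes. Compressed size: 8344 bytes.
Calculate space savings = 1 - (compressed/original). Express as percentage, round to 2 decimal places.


ratio = compressed/original = 8344/57182 = 0.14592
savings = 1 - ratio = 1 - 0.14592 = 0.85408
as a percentage: 0.85408 * 100 = 85.41%

Space savings = 1 - 8344/57182 = 85.41%


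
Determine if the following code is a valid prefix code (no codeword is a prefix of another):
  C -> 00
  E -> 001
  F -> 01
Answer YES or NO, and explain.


Checking each pair (does one codeword prefix another?):
  C='00' vs E='001': prefix -- VIOLATION

NO -- this is NOT a valid prefix code. C (00) is a prefix of E (001).


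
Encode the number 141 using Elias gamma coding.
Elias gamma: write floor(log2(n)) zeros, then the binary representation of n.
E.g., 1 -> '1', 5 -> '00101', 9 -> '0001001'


num_bits = floor(log2(141)) + 1 = 8
leading_zeros = num_bits - 1 = 7
binary(141) = 10001101

Elias gamma(141) = '0000000' + '10001101' = 000000010001101 (15 bits)


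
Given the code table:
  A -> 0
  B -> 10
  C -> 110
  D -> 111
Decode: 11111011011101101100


Decoding:
111 -> D
110 -> C
110 -> C
111 -> D
0 -> A
110 -> C
110 -> C
0 -> A


Result: DCCDACCA


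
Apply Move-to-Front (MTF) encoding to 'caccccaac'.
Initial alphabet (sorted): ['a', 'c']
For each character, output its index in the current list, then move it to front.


MTF encoding:
'c': index 1 in ['a', 'c'] -> ['c', 'a']
'a': index 1 in ['c', 'a'] -> ['a', 'c']
'c': index 1 in ['a', 'c'] -> ['c', 'a']
'c': index 0 in ['c', 'a'] -> ['c', 'a']
'c': index 0 in ['c', 'a'] -> ['c', 'a']
'c': index 0 in ['c', 'a'] -> ['c', 'a']
'a': index 1 in ['c', 'a'] -> ['a', 'c']
'a': index 0 in ['a', 'c'] -> ['a', 'c']
'c': index 1 in ['a', 'c'] -> ['c', 'a']


Output: [1, 1, 1, 0, 0, 0, 1, 0, 1]


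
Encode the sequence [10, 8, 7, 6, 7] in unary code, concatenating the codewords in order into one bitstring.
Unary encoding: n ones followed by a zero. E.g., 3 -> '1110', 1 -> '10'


Encode each number as n ones followed by a terminating 0:
  10 -> 11111111110 (11 bits)
  8 -> 111111110 (9 bits)
  7 -> 11111110 (8 bits)
  6 -> 1111110 (7 bits)
  7 -> 11111110 (8 bits)
Total length = 11 + 9 + 8 + 7 + 8 = 43 bits.

Unary([10, 8, 7, 6, 7]) = 1111111111011111111011111110111111011111110 (43 bits)


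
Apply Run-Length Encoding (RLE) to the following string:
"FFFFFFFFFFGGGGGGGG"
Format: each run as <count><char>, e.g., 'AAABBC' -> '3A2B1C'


Scanning runs left to right:
  i=0: run of 'F' x 10 -> '10F'
  i=10: run of 'G' x 8 -> '8G'

RLE = 10F8G


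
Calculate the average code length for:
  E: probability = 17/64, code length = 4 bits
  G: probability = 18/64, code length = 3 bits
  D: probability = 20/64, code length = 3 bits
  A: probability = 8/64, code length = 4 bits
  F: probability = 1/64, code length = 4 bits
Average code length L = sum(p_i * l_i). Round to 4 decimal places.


Weighted contributions p_i * l_i:
  E: (17/64) * 4 = 68/64
  G: (18/64) * 3 = 54/64
  D: (20/64) * 3 = 60/64
  A: (8/64) * 4 = 32/64
  F: (1/64) * 4 = 4/64
Sum = (68 + 54 + 60 + 32 + 4)/64 = 218/64

L = 218/64 = 3.4063 bits/symbol


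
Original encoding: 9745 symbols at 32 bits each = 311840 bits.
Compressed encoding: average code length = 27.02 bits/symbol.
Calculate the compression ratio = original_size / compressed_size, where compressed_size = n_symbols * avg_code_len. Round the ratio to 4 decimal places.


original_size = n_symbols * orig_bits = 9745 * 32 = 311840 bits
compressed_size = n_symbols * avg_code_len = 9745 * 27.02 = 263309.9 bits
ratio = original_size / compressed_size = 311840 / 263309.9 = 1.1843

Compression ratio = 1.1843


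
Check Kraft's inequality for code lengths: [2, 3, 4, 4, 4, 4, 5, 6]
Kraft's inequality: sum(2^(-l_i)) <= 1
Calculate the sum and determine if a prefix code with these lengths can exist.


Sum = 2^(-2) + 2^(-3) + 2^(-4) + 2^(-4) + 2^(-4) + 2^(-4) + 2^(-5) + 2^(-6)
    = 0.25 + 0.125 + 0.0625 + 0.0625 + 0.0625 + 0.0625 + 0.03125 + 0.015625
    = 43/64 = 0.671875
Since 0.671875 <= 1, Kraft's inequality IS satisfied.
A prefix code with these lengths CAN exist.

Kraft sum = 0.671875. Satisfied.


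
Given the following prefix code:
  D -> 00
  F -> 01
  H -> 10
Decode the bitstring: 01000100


Decoding step by step:
Bits 01 -> F
Bits 00 -> D
Bits 01 -> F
Bits 00 -> D


Decoded message: FDFD


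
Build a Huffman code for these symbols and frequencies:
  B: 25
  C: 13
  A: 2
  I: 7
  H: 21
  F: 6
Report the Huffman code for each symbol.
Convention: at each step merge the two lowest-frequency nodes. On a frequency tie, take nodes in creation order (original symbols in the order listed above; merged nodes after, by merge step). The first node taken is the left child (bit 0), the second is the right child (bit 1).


Huffman tree construction:
Step 1: Merge A(2) + F(6) = 8
Step 2: Merge I(7) + (A+F)(8) = 15
Step 3: Merge C(13) + (I+(A+F))(15) = 28
Step 4: Merge H(21) + B(25) = 46
Step 5: Merge (C+(I+(A+F)))(28) + (H+B)(46) = 74
Read each symbol's code off the tree from the root (left child = 0, right child = 1).

Codes:
  B: 11 (length 2)
  C: 00 (length 2)
  A: 0110 (length 4)
  I: 010 (length 3)
  H: 10 (length 2)
  F: 0111 (length 4)
Average code length: 171/74 = 2.3108 bits/symbol


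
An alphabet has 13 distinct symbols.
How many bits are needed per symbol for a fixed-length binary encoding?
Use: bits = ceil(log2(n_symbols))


log2(13) = 3.7004
Bracket: 2^3 = 8 < 13 <= 2^4 = 16
So ceil(log2(13)) = 4

bits = ceil(log2(13)) = ceil(3.7004) = 4 bits


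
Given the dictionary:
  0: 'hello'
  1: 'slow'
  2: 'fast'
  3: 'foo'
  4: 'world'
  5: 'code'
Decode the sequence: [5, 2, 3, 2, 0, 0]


Look up each index in the dictionary:
  5 -> 'code'
  2 -> 'fast'
  3 -> 'foo'
  2 -> 'fast'
  0 -> 'hello'
  0 -> 'hello'

Decoded: "code fast foo fast hello hello"


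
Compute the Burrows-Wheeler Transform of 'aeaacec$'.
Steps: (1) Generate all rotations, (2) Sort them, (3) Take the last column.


Rotations (sorted):
  0: $aeaacec -> last char: c
  1: aacec$ae -> last char: e
  2: acec$aea -> last char: a
  3: aeaacec$ -> last char: $
  4: c$aeaace -> last char: e
  5: cec$aeaa -> last char: a
  6: eaacec$a -> last char: a
  7: ec$aeaac -> last char: c


BWT = cea$eaac


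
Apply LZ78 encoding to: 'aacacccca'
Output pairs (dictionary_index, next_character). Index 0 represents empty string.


LZ78 encoding steps:
Dictionary: {0: ''}
Step 1: w='' (idx 0), next='a' -> output (0, 'a'), add 'a' as idx 1
Step 2: w='a' (idx 1), next='c' -> output (1, 'c'), add 'ac' as idx 2
Step 3: w='ac' (idx 2), next='c' -> output (2, 'c'), add 'acc' as idx 3
Step 4: w='' (idx 0), next='c' -> output (0, 'c'), add 'c' as idx 4
Step 5: w='c' (idx 4), next='a' -> output (4, 'a'), add 'ca' as idx 5


Encoded: [(0, 'a'), (1, 'c'), (2, 'c'), (0, 'c'), (4, 'a')]


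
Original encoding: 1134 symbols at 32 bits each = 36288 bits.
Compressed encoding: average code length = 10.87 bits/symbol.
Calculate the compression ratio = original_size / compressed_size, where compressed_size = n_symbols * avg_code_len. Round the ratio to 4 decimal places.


original_size = n_symbols * orig_bits = 1134 * 32 = 36288 bits
compressed_size = n_symbols * avg_code_len = 1134 * 10.87 = 12326.58 bits
ratio = original_size / compressed_size = 36288 / 12326.58 = 2.9439

Compression ratio = 2.9439


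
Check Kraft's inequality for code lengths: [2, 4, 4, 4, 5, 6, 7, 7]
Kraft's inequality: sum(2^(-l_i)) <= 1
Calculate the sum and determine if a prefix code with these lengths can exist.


Sum = 2^(-2) + 2^(-4) + 2^(-4) + 2^(-4) + 2^(-5) + 2^(-6) + 2^(-7) + 2^(-7)
    = 0.25 + 0.0625 + 0.0625 + 0.0625 + 0.03125 + 0.015625 + 0.0078125 + 0.0078125
    = 64/128 = 0.5
Since 0.5 <= 1, Kraft's inequality IS satisfied.
A prefix code with these lengths CAN exist.

Kraft sum = 0.5. Satisfied.


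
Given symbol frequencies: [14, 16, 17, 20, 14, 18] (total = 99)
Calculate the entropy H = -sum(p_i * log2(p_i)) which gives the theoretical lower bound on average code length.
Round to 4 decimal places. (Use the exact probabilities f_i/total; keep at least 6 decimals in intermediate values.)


Per-symbol terms -p_i * log2(p_i) with p_i = f_i/99:
  p = 14/99 = 0.141414: log2(p) = -2.822002, -p*log2(p) = 0.399071
  p = 16/99 = 0.161616: log2(p) = -2.629357, -p*log2(p) = 0.424947
  p = 17/99 = 0.171717: log2(p) = -2.541894, -p*log2(p) = 0.436487
  p = 20/99 = 0.202020: log2(p) = -2.307429, -p*log2(p) = 0.466147
  p = 14/99 = 0.141414: log2(p) = -2.822002, -p*log2(p) = 0.399071
  p = 18/99 = 0.181818: log2(p) = -2.459432, -p*log2(p) = 0.447169
H = 0.399071 + 0.424947 + 0.436487 + 0.466147 + 0.399071 + 0.447169 = 2.572892

H = 2.5729 bits/symbol


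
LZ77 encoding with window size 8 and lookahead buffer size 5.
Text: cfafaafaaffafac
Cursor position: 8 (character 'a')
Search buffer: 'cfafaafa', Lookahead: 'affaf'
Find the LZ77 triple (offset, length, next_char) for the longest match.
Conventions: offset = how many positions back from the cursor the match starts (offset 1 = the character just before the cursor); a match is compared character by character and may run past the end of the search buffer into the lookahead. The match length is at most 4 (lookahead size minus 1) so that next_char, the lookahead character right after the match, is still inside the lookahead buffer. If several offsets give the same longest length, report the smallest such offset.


Try each offset into the search buffer:
  offset=1 (pos 7, char 'a'): match length 1
  offset=2 (pos 6, char 'f'): match length 0
  offset=3 (pos 5, char 'a'): match length 2
  offset=4 (pos 4, char 'a'): match length 1
  offset=5 (pos 3, char 'f'): match length 0
  offset=6 (pos 2, char 'a'): match length 2
  offset=7 (pos 1, char 'f'): match length 0
  offset=8 (pos 0, char 'c'): match length 0
Longest match has length 2, found at offsets 3, 6; take the smallest, offset 3.
next_char = character at position 8 + 2 = 10 -> 'f'

Best match: offset=3, length=2 (matching 'af' starting at position 5)
LZ77 triple: (3, 2, 'f')


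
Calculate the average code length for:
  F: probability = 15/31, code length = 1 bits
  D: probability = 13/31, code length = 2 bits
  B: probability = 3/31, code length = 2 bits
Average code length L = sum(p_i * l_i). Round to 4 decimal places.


Weighted contributions p_i * l_i:
  F: (15/31) * 1 = 15/31
  D: (13/31) * 2 = 26/31
  B: (3/31) * 2 = 6/31
Sum = (15 + 26 + 6)/31 = 47/31

L = 47/31 = 1.5161 bits/symbol


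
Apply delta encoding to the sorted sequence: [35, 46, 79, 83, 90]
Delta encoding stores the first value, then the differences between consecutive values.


First value: 35
Deltas:
  46 - 35 = 11
  79 - 46 = 33
  83 - 79 = 4
  90 - 83 = 7


Delta encoded: [35, 11, 33, 4, 7]


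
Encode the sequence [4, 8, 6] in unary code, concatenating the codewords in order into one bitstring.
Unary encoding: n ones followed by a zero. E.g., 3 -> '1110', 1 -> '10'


Encode each number as n ones followed by a terminating 0:
  4 -> 11110 (5 bits)
  8 -> 111111110 (9 bits)
  6 -> 1111110 (7 bits)
Total length = 5 + 9 + 7 = 21 bits.

Unary([4, 8, 6]) = 111101111111101111110 (21 bits)


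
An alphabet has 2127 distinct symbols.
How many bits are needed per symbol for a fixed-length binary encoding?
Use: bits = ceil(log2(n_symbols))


log2(2127) = 11.0546
Bracket: 2^11 = 2048 < 2127 <= 2^12 = 4096
So ceil(log2(2127)) = 12

bits = ceil(log2(2127)) = ceil(11.0546) = 12 bits


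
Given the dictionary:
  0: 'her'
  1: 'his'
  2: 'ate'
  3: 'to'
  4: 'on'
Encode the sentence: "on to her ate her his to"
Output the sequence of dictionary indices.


Look up each word in the dictionary:
  'on' -> 4
  'to' -> 3
  'her' -> 0
  'ate' -> 2
  'her' -> 0
  'his' -> 1
  'to' -> 3

Encoded: [4, 3, 0, 2, 0, 1, 3]


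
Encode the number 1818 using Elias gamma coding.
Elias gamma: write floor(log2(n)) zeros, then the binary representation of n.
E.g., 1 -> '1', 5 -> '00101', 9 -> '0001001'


num_bits = floor(log2(1818)) + 1 = 11
leading_zeros = num_bits - 1 = 10
binary(1818) = 11100011010

Elias gamma(1818) = '0000000000' + '11100011010' = 000000000011100011010 (21 bits)


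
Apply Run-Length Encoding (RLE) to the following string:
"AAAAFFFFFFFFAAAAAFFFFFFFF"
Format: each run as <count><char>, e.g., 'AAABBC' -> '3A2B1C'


Scanning runs left to right:
  i=0: run of 'A' x 4 -> '4A'
  i=4: run of 'F' x 8 -> '8F'
  i=12: run of 'A' x 5 -> '5A'
  i=17: run of 'F' x 8 -> '8F'

RLE = 4A8F5A8F


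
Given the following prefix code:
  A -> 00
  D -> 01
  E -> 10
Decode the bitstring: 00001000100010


Decoding step by step:
Bits 00 -> A
Bits 00 -> A
Bits 10 -> E
Bits 00 -> A
Bits 10 -> E
Bits 00 -> A
Bits 10 -> E


Decoded message: AAEAEAE


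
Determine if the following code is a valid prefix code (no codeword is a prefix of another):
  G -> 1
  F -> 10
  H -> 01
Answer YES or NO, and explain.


Checking each pair (does one codeword prefix another?):
  G='1' vs F='10': prefix -- VIOLATION

NO -- this is NOT a valid prefix code. G (1) is a prefix of F (10).


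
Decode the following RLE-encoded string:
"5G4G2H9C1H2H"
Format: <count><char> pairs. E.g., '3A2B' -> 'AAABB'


Expanding each <count><char> pair:
  5G -> 'GGGGG'
  4G -> 'GGGG'
  2H -> 'HH'
  9C -> 'CCCCCCCCC'
  1H -> 'H'
  2H -> 'HH'

Decoded = GGGGGGGGGHHCCCCCCCCCHHH


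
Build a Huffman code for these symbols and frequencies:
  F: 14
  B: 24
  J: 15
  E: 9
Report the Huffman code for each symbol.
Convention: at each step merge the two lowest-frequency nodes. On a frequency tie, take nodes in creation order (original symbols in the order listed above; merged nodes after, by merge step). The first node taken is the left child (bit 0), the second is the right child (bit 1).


Huffman tree construction:
Step 1: Merge E(9) + F(14) = 23
Step 2: Merge J(15) + (E+F)(23) = 38
Step 3: Merge B(24) + (J+(E+F))(38) = 62
Read each symbol's code off the tree from the root (left child = 0, right child = 1).

Codes:
  F: 111 (length 3)
  B: 0 (length 1)
  J: 10 (length 2)
  E: 110 (length 3)
Average code length: 123/62 = 1.9839 bits/symbol


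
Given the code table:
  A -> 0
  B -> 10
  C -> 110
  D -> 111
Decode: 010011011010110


Decoding:
0 -> A
10 -> B
0 -> A
110 -> C
110 -> C
10 -> B
110 -> C


Result: ABACCBC


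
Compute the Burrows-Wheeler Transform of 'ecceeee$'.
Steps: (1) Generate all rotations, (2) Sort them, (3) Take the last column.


Rotations (sorted):
  0: $ecceeee -> last char: e
  1: cceeee$e -> last char: e
  2: ceeee$ec -> last char: c
  3: e$ecceee -> last char: e
  4: ecceeee$ -> last char: $
  5: ee$eccee -> last char: e
  6: eee$ecce -> last char: e
  7: eeee$ecc -> last char: c


BWT = eece$eec


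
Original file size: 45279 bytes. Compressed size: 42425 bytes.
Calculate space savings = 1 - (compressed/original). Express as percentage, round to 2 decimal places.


ratio = compressed/original = 42425/45279 = 0.936969
savings = 1 - ratio = 1 - 0.936969 = 0.063031
as a percentage: 0.063031 * 100 = 6.3%

Space savings = 1 - 42425/45279 = 6.3%


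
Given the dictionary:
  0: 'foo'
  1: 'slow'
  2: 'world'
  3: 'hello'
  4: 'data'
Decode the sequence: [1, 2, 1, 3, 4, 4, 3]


Look up each index in the dictionary:
  1 -> 'slow'
  2 -> 'world'
  1 -> 'slow'
  3 -> 'hello'
  4 -> 'data'
  4 -> 'data'
  3 -> 'hello'

Decoded: "slow world slow hello data data hello"


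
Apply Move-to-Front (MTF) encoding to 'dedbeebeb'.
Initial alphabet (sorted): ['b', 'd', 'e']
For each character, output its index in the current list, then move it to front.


MTF encoding:
'd': index 1 in ['b', 'd', 'e'] -> ['d', 'b', 'e']
'e': index 2 in ['d', 'b', 'e'] -> ['e', 'd', 'b']
'd': index 1 in ['e', 'd', 'b'] -> ['d', 'e', 'b']
'b': index 2 in ['d', 'e', 'b'] -> ['b', 'd', 'e']
'e': index 2 in ['b', 'd', 'e'] -> ['e', 'b', 'd']
'e': index 0 in ['e', 'b', 'd'] -> ['e', 'b', 'd']
'b': index 1 in ['e', 'b', 'd'] -> ['b', 'e', 'd']
'e': index 1 in ['b', 'e', 'd'] -> ['e', 'b', 'd']
'b': index 1 in ['e', 'b', 'd'] -> ['b', 'e', 'd']


Output: [1, 2, 1, 2, 2, 0, 1, 1, 1]


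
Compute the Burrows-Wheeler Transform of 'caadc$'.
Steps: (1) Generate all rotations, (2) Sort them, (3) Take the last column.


Rotations (sorted):
  0: $caadc -> last char: c
  1: aadc$c -> last char: c
  2: adc$ca -> last char: a
  3: c$caad -> last char: d
  4: caadc$ -> last char: $
  5: dc$caa -> last char: a


BWT = ccad$a


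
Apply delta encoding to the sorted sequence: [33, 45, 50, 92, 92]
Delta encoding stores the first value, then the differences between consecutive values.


First value: 33
Deltas:
  45 - 33 = 12
  50 - 45 = 5
  92 - 50 = 42
  92 - 92 = 0


Delta encoded: [33, 12, 5, 42, 0]


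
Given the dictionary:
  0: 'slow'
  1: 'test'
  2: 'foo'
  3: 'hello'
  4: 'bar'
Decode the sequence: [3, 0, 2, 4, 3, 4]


Look up each index in the dictionary:
  3 -> 'hello'
  0 -> 'slow'
  2 -> 'foo'
  4 -> 'bar'
  3 -> 'hello'
  4 -> 'bar'

Decoded: "hello slow foo bar hello bar"


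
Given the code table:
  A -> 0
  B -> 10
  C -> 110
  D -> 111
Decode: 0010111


Decoding:
0 -> A
0 -> A
10 -> B
111 -> D


Result: AABD


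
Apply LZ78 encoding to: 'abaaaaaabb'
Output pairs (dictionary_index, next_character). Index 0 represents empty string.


LZ78 encoding steps:
Dictionary: {0: ''}
Step 1: w='' (idx 0), next='a' -> output (0, 'a'), add 'a' as idx 1
Step 2: w='' (idx 0), next='b' -> output (0, 'b'), add 'b' as idx 2
Step 3: w='a' (idx 1), next='a' -> output (1, 'a'), add 'aa' as idx 3
Step 4: w='aa' (idx 3), next='a' -> output (3, 'a'), add 'aaa' as idx 4
Step 5: w='a' (idx 1), next='b' -> output (1, 'b'), add 'ab' as idx 5
Step 6: w='b' (idx 2), end of input -> output (2, '')


Encoded: [(0, 'a'), (0, 'b'), (1, 'a'), (3, 'a'), (1, 'b'), (2, '')]


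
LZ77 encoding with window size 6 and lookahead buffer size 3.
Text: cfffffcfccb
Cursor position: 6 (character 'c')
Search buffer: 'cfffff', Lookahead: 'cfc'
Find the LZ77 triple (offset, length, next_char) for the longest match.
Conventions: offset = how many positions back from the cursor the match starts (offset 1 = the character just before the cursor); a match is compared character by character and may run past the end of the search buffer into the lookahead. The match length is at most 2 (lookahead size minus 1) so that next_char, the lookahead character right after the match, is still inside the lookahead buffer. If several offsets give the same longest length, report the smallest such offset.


Try each offset into the search buffer:
  offset=1 (pos 5, char 'f'): match length 0
  offset=2 (pos 4, char 'f'): match length 0
  offset=3 (pos 3, char 'f'): match length 0
  offset=4 (pos 2, char 'f'): match length 0
  offset=5 (pos 1, char 'f'): match length 0
  offset=6 (pos 0, char 'c'): match length 2
Longest match has length 2 at offset 6.
next_char = character at position 6 + 2 = 8 -> 'c'

Best match: offset=6, length=2 (matching 'cf' starting at position 0)
LZ77 triple: (6, 2, 'c')


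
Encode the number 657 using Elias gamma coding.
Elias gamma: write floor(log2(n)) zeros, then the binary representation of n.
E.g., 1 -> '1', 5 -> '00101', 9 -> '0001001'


num_bits = floor(log2(657)) + 1 = 10
leading_zeros = num_bits - 1 = 9
binary(657) = 1010010001

Elias gamma(657) = '000000000' + '1010010001' = 0000000001010010001 (19 bits)


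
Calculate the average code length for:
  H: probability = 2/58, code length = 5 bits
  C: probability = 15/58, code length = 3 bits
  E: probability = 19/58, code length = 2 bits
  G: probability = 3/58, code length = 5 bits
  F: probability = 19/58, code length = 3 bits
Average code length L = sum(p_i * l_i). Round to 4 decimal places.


Weighted contributions p_i * l_i:
  H: (2/58) * 5 = 10/58
  C: (15/58) * 3 = 45/58
  E: (19/58) * 2 = 38/58
  G: (3/58) * 5 = 15/58
  F: (19/58) * 3 = 57/58
Sum = (10 + 45 + 38 + 15 + 57)/58 = 165/58

L = 165/58 = 2.8448 bits/symbol


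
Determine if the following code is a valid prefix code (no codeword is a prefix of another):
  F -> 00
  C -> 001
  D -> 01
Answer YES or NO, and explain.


Checking each pair (does one codeword prefix another?):
  F='00' vs C='001': prefix -- VIOLATION

NO -- this is NOT a valid prefix code. F (00) is a prefix of C (001).


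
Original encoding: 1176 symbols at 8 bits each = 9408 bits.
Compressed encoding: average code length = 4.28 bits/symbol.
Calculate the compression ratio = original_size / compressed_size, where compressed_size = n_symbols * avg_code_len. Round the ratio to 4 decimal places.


original_size = n_symbols * orig_bits = 1176 * 8 = 9408 bits
compressed_size = n_symbols * avg_code_len = 1176 * 4.28 = 5033.28 bits
ratio = original_size / compressed_size = 9408 / 5033.28 = 1.8692

Compression ratio = 1.8692


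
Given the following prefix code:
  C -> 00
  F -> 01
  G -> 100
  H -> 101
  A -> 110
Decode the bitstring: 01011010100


Decoding step by step:
Bits 01 -> F
Bits 01 -> F
Bits 101 -> H
Bits 01 -> F
Bits 00 -> C


Decoded message: FFHFC


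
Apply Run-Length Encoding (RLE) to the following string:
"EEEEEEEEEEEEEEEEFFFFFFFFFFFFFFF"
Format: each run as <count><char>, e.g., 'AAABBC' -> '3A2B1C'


Scanning runs left to right:
  i=0: run of 'E' x 16 -> '16E'
  i=16: run of 'F' x 15 -> '15F'

RLE = 16E15F


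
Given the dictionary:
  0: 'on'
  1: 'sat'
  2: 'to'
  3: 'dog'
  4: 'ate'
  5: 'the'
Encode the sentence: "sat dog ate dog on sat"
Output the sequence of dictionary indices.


Look up each word in the dictionary:
  'sat' -> 1
  'dog' -> 3
  'ate' -> 4
  'dog' -> 3
  'on' -> 0
  'sat' -> 1

Encoded: [1, 3, 4, 3, 0, 1]


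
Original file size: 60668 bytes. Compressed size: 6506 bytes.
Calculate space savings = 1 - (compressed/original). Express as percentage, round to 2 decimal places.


ratio = compressed/original = 6506/60668 = 0.107239
savings = 1 - ratio = 1 - 0.107239 = 0.892761
as a percentage: 0.892761 * 100 = 89.28%

Space savings = 1 - 6506/60668 = 89.28%


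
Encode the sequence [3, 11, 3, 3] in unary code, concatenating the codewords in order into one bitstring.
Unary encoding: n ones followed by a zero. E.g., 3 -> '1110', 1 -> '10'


Encode each number as n ones followed by a terminating 0:
  3 -> 1110 (4 bits)
  11 -> 111111111110 (12 bits)
  3 -> 1110 (4 bits)
  3 -> 1110 (4 bits)
Total length = 4 + 12 + 4 + 4 = 24 bits.

Unary([3, 11, 3, 3]) = 111011111111111011101110 (24 bits)


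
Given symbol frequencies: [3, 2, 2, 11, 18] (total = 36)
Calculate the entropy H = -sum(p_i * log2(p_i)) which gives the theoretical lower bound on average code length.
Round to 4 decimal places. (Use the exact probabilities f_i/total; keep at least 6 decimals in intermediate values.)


Per-symbol terms -p_i * log2(p_i) with p_i = f_i/36:
  p = 3/36 = 0.083333: log2(p) = -3.584963, -p*log2(p) = 0.298747
  p = 2/36 = 0.055556: log2(p) = -4.169925, -p*log2(p) = 0.231663
  p = 2/36 = 0.055556: log2(p) = -4.169925, -p*log2(p) = 0.231663
  p = 11/36 = 0.305556: log2(p) = -1.710493, -p*log2(p) = 0.522651
  p = 18/36 = 0.500000: log2(p) = -1.000000, -p*log2(p) = 0.500000
H = 0.298747 + 0.231663 + 0.231663 + 0.522651 + 0.500000 = 1.784724

H = 1.7847 bits/symbol


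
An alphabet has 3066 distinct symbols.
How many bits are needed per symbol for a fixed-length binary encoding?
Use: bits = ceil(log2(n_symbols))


log2(3066) = 11.5821
Bracket: 2^11 = 2048 < 3066 <= 2^12 = 4096
So ceil(log2(3066)) = 12

bits = ceil(log2(3066)) = ceil(11.5821) = 12 bits


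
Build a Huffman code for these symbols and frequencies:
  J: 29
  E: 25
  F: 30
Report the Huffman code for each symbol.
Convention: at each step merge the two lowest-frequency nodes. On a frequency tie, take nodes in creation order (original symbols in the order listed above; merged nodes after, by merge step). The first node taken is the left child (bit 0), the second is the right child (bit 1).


Huffman tree construction:
Step 1: Merge E(25) + J(29) = 54
Step 2: Merge F(30) + (E+J)(54) = 84
Read each symbol's code off the tree from the root (left child = 0, right child = 1).

Codes:
  J: 11 (length 2)
  E: 10 (length 2)
  F: 0 (length 1)
Average code length: 138/84 = 1.6429 bits/symbol


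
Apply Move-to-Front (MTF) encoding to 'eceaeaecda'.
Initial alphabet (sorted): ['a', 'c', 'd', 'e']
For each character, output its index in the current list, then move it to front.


MTF encoding:
'e': index 3 in ['a', 'c', 'd', 'e'] -> ['e', 'a', 'c', 'd']
'c': index 2 in ['e', 'a', 'c', 'd'] -> ['c', 'e', 'a', 'd']
'e': index 1 in ['c', 'e', 'a', 'd'] -> ['e', 'c', 'a', 'd']
'a': index 2 in ['e', 'c', 'a', 'd'] -> ['a', 'e', 'c', 'd']
'e': index 1 in ['a', 'e', 'c', 'd'] -> ['e', 'a', 'c', 'd']
'a': index 1 in ['e', 'a', 'c', 'd'] -> ['a', 'e', 'c', 'd']
'e': index 1 in ['a', 'e', 'c', 'd'] -> ['e', 'a', 'c', 'd']
'c': index 2 in ['e', 'a', 'c', 'd'] -> ['c', 'e', 'a', 'd']
'd': index 3 in ['c', 'e', 'a', 'd'] -> ['d', 'c', 'e', 'a']
'a': index 3 in ['d', 'c', 'e', 'a'] -> ['a', 'd', 'c', 'e']


Output: [3, 2, 1, 2, 1, 1, 1, 2, 3, 3]


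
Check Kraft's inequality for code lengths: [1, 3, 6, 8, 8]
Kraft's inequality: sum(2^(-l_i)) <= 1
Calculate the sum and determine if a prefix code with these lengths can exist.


Sum = 2^(-1) + 2^(-3) + 2^(-6) + 2^(-8) + 2^(-8)
    = 0.5 + 0.125 + 0.015625 + 0.00390625 + 0.00390625
    = 166/256 = 0.6484375
Since 0.6484375 <= 1, Kraft's inequality IS satisfied.
A prefix code with these lengths CAN exist.

Kraft sum = 0.6484375. Satisfied.


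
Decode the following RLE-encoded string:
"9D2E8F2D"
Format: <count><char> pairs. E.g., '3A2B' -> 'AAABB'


Expanding each <count><char> pair:
  9D -> 'DDDDDDDDD'
  2E -> 'EE'
  8F -> 'FFFFFFFF'
  2D -> 'DD'

Decoded = DDDDDDDDDEEFFFFFFFFDD


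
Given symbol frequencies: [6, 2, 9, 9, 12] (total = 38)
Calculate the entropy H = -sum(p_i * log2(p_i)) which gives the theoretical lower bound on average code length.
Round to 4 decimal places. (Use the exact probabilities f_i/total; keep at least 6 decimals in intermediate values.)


Per-symbol terms -p_i * log2(p_i) with p_i = f_i/38:
  p = 6/38 = 0.157895: log2(p) = -2.662965, -p*log2(p) = 0.420468
  p = 2/38 = 0.052632: log2(p) = -4.247928, -p*log2(p) = 0.223575
  p = 9/38 = 0.236842: log2(p) = -2.078003, -p*log2(p) = 0.492158
  p = 9/38 = 0.236842: log2(p) = -2.078003, -p*log2(p) = 0.492158
  p = 12/38 = 0.315789: log2(p) = -1.662965, -p*log2(p) = 0.525147
H = 0.420468 + 0.223575 + 0.492158 + 0.492158 + 0.525147 = 2.153506

H = 2.1535 bits/symbol


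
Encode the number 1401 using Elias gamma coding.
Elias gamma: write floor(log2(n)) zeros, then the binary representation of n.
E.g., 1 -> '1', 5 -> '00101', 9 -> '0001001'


num_bits = floor(log2(1401)) + 1 = 11
leading_zeros = num_bits - 1 = 10
binary(1401) = 10101111001

Elias gamma(1401) = '0000000000' + '10101111001' = 000000000010101111001 (21 bits)


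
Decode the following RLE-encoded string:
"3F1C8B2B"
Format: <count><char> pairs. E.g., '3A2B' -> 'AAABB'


Expanding each <count><char> pair:
  3F -> 'FFF'
  1C -> 'C'
  8B -> 'BBBBBBBB'
  2B -> 'BB'

Decoded = FFFCBBBBBBBBBB


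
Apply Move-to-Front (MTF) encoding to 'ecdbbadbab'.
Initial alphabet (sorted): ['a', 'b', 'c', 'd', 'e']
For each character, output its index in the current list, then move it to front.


MTF encoding:
'e': index 4 in ['a', 'b', 'c', 'd', 'e'] -> ['e', 'a', 'b', 'c', 'd']
'c': index 3 in ['e', 'a', 'b', 'c', 'd'] -> ['c', 'e', 'a', 'b', 'd']
'd': index 4 in ['c', 'e', 'a', 'b', 'd'] -> ['d', 'c', 'e', 'a', 'b']
'b': index 4 in ['d', 'c', 'e', 'a', 'b'] -> ['b', 'd', 'c', 'e', 'a']
'b': index 0 in ['b', 'd', 'c', 'e', 'a'] -> ['b', 'd', 'c', 'e', 'a']
'a': index 4 in ['b', 'd', 'c', 'e', 'a'] -> ['a', 'b', 'd', 'c', 'e']
'd': index 2 in ['a', 'b', 'd', 'c', 'e'] -> ['d', 'a', 'b', 'c', 'e']
'b': index 2 in ['d', 'a', 'b', 'c', 'e'] -> ['b', 'd', 'a', 'c', 'e']
'a': index 2 in ['b', 'd', 'a', 'c', 'e'] -> ['a', 'b', 'd', 'c', 'e']
'b': index 1 in ['a', 'b', 'd', 'c', 'e'] -> ['b', 'a', 'd', 'c', 'e']


Output: [4, 3, 4, 4, 0, 4, 2, 2, 2, 1]


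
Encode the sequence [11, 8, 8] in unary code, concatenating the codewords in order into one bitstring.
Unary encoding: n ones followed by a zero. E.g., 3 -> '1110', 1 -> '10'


Encode each number as n ones followed by a terminating 0:
  11 -> 111111111110 (12 bits)
  8 -> 111111110 (9 bits)
  8 -> 111111110 (9 bits)
Total length = 12 + 9 + 9 = 30 bits.

Unary([11, 8, 8]) = 111111111110111111110111111110 (30 bits)


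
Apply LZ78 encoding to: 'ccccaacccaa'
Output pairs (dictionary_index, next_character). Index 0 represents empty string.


LZ78 encoding steps:
Dictionary: {0: ''}
Step 1: w='' (idx 0), next='c' -> output (0, 'c'), add 'c' as idx 1
Step 2: w='c' (idx 1), next='c' -> output (1, 'c'), add 'cc' as idx 2
Step 3: w='c' (idx 1), next='a' -> output (1, 'a'), add 'ca' as idx 3
Step 4: w='' (idx 0), next='a' -> output (0, 'a'), add 'a' as idx 4
Step 5: w='cc' (idx 2), next='c' -> output (2, 'c'), add 'ccc' as idx 5
Step 6: w='a' (idx 4), next='a' -> output (4, 'a'), add 'aa' as idx 6


Encoded: [(0, 'c'), (1, 'c'), (1, 'a'), (0, 'a'), (2, 'c'), (4, 'a')]


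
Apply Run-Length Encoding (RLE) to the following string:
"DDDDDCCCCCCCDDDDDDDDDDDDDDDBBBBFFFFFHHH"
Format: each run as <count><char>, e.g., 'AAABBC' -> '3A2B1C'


Scanning runs left to right:
  i=0: run of 'D' x 5 -> '5D'
  i=5: run of 'C' x 7 -> '7C'
  i=12: run of 'D' x 15 -> '15D'
  i=27: run of 'B' x 4 -> '4B'
  i=31: run of 'F' x 5 -> '5F'
  i=36: run of 'H' x 3 -> '3H'

RLE = 5D7C15D4B5F3H


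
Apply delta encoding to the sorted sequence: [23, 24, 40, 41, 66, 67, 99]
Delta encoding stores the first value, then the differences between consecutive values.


First value: 23
Deltas:
  24 - 23 = 1
  40 - 24 = 16
  41 - 40 = 1
  66 - 41 = 25
  67 - 66 = 1
  99 - 67 = 32


Delta encoded: [23, 1, 16, 1, 25, 1, 32]


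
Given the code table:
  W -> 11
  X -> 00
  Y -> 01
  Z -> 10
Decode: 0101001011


Decoding:
01 -> Y
01 -> Y
00 -> X
10 -> Z
11 -> W


Result: YYXZW


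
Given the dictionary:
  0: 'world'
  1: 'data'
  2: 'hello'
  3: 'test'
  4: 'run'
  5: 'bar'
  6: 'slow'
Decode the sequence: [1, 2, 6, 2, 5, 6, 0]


Look up each index in the dictionary:
  1 -> 'data'
  2 -> 'hello'
  6 -> 'slow'
  2 -> 'hello'
  5 -> 'bar'
  6 -> 'slow'
  0 -> 'world'

Decoded: "data hello slow hello bar slow world"


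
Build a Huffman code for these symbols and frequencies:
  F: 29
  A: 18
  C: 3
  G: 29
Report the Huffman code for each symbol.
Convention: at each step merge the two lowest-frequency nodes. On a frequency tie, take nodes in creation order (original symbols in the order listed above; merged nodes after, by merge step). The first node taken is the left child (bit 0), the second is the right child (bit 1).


Huffman tree construction:
Step 1: Merge C(3) + A(18) = 21
Step 2: Merge (C+A)(21) + F(29) = 50
Step 3: Merge G(29) + ((C+A)+F)(50) = 79
Read each symbol's code off the tree from the root (left child = 0, right child = 1).

Codes:
  F: 11 (length 2)
  A: 101 (length 3)
  C: 100 (length 3)
  G: 0 (length 1)
Average code length: 150/79 = 1.8987 bits/symbol


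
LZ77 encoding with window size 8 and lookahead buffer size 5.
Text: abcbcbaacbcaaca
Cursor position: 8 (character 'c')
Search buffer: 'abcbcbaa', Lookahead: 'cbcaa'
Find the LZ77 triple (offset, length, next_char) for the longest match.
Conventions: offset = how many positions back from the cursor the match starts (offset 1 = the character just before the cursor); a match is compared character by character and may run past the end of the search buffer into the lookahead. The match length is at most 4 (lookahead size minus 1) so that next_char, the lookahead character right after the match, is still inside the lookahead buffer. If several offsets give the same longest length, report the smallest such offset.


Try each offset into the search buffer:
  offset=1 (pos 7, char 'a'): match length 0
  offset=2 (pos 6, char 'a'): match length 0
  offset=3 (pos 5, char 'b'): match length 0
  offset=4 (pos 4, char 'c'): match length 2
  offset=5 (pos 3, char 'b'): match length 0
  offset=6 (pos 2, char 'c'): match length 3
  offset=7 (pos 1, char 'b'): match length 0
  offset=8 (pos 0, char 'a'): match length 0
Longest match has length 3 at offset 6.
next_char = character at position 8 + 3 = 11 -> 'a'

Best match: offset=6, length=3 (matching 'cbc' starting at position 2)
LZ77 triple: (6, 3, 'a')


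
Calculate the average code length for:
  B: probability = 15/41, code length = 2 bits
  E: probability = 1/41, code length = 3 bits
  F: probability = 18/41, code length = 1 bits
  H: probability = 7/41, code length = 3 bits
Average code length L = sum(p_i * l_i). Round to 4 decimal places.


Weighted contributions p_i * l_i:
  B: (15/41) * 2 = 30/41
  E: (1/41) * 3 = 3/41
  F: (18/41) * 1 = 18/41
  H: (7/41) * 3 = 21/41
Sum = (30 + 3 + 18 + 21)/41 = 72/41

L = 72/41 = 1.7561 bits/symbol


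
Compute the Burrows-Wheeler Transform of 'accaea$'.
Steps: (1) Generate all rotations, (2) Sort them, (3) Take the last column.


Rotations (sorted):
  0: $accaea -> last char: a
  1: a$accae -> last char: e
  2: accaea$ -> last char: $
  3: aea$acc -> last char: c
  4: caea$ac -> last char: c
  5: ccaea$a -> last char: a
  6: ea$acca -> last char: a


BWT = ae$ccaa


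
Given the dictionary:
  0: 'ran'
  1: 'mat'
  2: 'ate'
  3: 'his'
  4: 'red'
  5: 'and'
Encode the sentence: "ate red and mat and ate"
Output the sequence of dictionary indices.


Look up each word in the dictionary:
  'ate' -> 2
  'red' -> 4
  'and' -> 5
  'mat' -> 1
  'and' -> 5
  'ate' -> 2

Encoded: [2, 4, 5, 1, 5, 2]


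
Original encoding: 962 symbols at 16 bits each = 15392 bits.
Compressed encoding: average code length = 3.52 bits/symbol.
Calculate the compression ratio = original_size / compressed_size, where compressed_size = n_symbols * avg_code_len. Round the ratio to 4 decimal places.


original_size = n_symbols * orig_bits = 962 * 16 = 15392 bits
compressed_size = n_symbols * avg_code_len = 962 * 3.52 = 3386.24 bits
ratio = original_size / compressed_size = 15392 / 3386.24 = 4.5455

Compression ratio = 4.5455


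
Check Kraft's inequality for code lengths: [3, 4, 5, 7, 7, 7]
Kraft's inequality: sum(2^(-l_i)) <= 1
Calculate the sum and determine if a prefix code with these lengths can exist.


Sum = 2^(-3) + 2^(-4) + 2^(-5) + 2^(-7) + 2^(-7) + 2^(-7)
    = 0.125 + 0.0625 + 0.03125 + 0.0078125 + 0.0078125 + 0.0078125
    = 31/128 = 0.2421875
Since 0.2421875 <= 1, Kraft's inequality IS satisfied.
A prefix code with these lengths CAN exist.

Kraft sum = 0.2421875. Satisfied.


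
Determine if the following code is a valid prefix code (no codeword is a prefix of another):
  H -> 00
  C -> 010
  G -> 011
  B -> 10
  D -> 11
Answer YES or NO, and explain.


Checking each pair (does one codeword prefix another?):
  H='00' vs C='010': no prefix
  H='00' vs G='011': no prefix
  H='00' vs B='10': no prefix
  H='00' vs D='11': no prefix
  C='010' vs H='00': no prefix
  C='010' vs G='011': no prefix
  C='010' vs B='10': no prefix
  C='010' vs D='11': no prefix
  G='011' vs H='00': no prefix
  G='011' vs C='010': no prefix
  G='011' vs B='10': no prefix
  G='011' vs D='11': no prefix
  B='10' vs H='00': no prefix
  B='10' vs C='010': no prefix
  B='10' vs G='011': no prefix
  B='10' vs D='11': no prefix
  D='11' vs H='00': no prefix
  D='11' vs C='010': no prefix
  D='11' vs G='011': no prefix
  D='11' vs B='10': no prefix
No violation found over all pairs.

YES -- this is a valid prefix code. No codeword is a prefix of any other codeword.


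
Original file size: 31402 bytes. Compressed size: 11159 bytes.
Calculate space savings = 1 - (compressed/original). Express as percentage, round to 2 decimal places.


ratio = compressed/original = 11159/31402 = 0.35536
savings = 1 - ratio = 1 - 0.35536 = 0.64464
as a percentage: 0.64464 * 100 = 64.46%

Space savings = 1 - 11159/31402 = 64.46%


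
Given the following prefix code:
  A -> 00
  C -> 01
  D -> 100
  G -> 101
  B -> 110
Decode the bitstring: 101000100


Decoding step by step:
Bits 101 -> G
Bits 00 -> A
Bits 01 -> C
Bits 00 -> A


Decoded message: GACA


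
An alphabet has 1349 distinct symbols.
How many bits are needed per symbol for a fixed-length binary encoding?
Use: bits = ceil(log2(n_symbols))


log2(1349) = 10.3977
Bracket: 2^10 = 1024 < 1349 <= 2^11 = 2048
So ceil(log2(1349)) = 11

bits = ceil(log2(1349)) = ceil(10.3977) = 11 bits


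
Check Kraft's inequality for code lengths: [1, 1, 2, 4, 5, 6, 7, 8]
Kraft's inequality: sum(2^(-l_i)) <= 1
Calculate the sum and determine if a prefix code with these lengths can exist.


Sum = 2^(-1) + 2^(-1) + 2^(-2) + 2^(-4) + 2^(-5) + 2^(-6) + 2^(-7) + 2^(-8)
    = 0.5 + 0.5 + 0.25 + 0.0625 + 0.03125 + 0.015625 + 0.0078125 + 0.00390625
    = 351/256 = 1.37109375
Since 1.37109375 > 1, Kraft's inequality is NOT satisfied.
A prefix code with these lengths CANNOT exist.

Kraft sum = 1.37109375. Not satisfied.


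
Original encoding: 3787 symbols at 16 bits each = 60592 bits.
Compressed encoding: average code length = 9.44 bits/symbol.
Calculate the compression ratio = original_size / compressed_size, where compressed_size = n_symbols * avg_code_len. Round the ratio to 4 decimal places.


original_size = n_symbols * orig_bits = 3787 * 16 = 60592 bits
compressed_size = n_symbols * avg_code_len = 3787 * 9.44 = 35749.28 bits
ratio = original_size / compressed_size = 60592 / 35749.28 = 1.6949

Compression ratio = 1.6949


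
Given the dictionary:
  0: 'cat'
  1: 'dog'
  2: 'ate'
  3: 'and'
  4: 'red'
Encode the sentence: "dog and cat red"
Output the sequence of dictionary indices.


Look up each word in the dictionary:
  'dog' -> 1
  'and' -> 3
  'cat' -> 0
  'red' -> 4

Encoded: [1, 3, 0, 4]


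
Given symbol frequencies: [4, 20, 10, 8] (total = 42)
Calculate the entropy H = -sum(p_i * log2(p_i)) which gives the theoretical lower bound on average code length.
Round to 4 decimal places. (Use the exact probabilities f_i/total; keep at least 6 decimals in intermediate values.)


Per-symbol terms -p_i * log2(p_i) with p_i = f_i/42:
  p = 4/42 = 0.095238: log2(p) = -3.392317, -p*log2(p) = 0.323078
  p = 20/42 = 0.476190: log2(p) = -1.070389, -p*log2(p) = 0.509709
  p = 10/42 = 0.238095: log2(p) = -2.070389, -p*log2(p) = 0.492950
  p = 8/42 = 0.190476: log2(p) = -2.392317, -p*log2(p) = 0.455680
H = 0.323078 + 0.509709 + 0.492950 + 0.455680 = 1.781417

H = 1.7814 bits/symbol
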